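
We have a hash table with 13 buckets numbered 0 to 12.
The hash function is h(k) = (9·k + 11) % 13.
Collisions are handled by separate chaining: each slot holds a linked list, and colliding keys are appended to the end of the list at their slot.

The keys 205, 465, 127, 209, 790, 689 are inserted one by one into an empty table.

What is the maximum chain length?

4

205 → bucket 10
465 → bucket 10 (collision)
127 → bucket 10 (collision)
209 → bucket 7
790 → bucket 10 (collision)
689 → bucket 11
Final buckets:
0: —
1: —
2: —
3: —
4: —
5: —
6: —
7: 209
8: —
9: —
10: 205 -> 465 -> 127 -> 790
11: 689
12: —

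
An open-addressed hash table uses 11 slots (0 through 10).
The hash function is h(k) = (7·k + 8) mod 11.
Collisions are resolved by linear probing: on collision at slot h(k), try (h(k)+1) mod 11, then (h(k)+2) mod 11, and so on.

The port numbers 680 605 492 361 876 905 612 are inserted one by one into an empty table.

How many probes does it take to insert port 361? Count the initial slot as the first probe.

680: h=5 → slot 5
605: h=8 → slot 8
492: h=9 → slot 9
361: h=5, probe 5,6 → slot 6
876: h=2 → slot 2
905: h=7 → slot 7
612: h=2, probe 2,3 → slot 3
Table: [-, -, 876, 612, -, 680, 361, 905, 605, 492, -]

2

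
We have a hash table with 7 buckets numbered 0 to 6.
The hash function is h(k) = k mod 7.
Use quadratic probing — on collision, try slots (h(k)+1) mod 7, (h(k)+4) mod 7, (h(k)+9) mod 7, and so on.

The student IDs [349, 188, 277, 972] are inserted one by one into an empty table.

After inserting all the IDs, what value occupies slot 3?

349 hashes to 6; slot 6 is free → place at 6.
188 hashes to 6; 6 taken → place at 0.
277 hashes to 4; slot 4 is free → place at 4.
972 hashes to 6; 6,0 taken → place at 3.
Table: [188, ., ., 972, 277, ., 349]

972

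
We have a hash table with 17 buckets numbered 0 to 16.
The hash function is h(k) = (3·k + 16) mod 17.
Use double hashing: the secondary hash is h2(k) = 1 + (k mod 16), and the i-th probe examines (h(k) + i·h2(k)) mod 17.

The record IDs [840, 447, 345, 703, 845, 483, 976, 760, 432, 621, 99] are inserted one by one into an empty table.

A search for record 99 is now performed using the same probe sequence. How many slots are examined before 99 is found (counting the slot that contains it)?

3

840: h=3 => slot 3
447: h=14 => slot 14
345: h=14, h2=10, probe 14,7 => slot 7
703: h=0 => slot 0
845: h=1 => slot 1
483: h=3, h2=4, probe 3,7,11 => slot 11
976: h=3, h2=1, probe 3,4 => slot 4
760: h=1, h2=9, probe 1,10 => slot 10
432: h=3, h2=1, probe 3,4,5 => slot 5
621: h=9 => slot 9
99: h=7, h2=4, probe 7,11,15 => slot 15
Table: [703, 845, —, 840, 976, 432, —, 345, —, 621, 760, 483, —, —, 447, 99, —]
Lookup 99: h=7, h2=4, probe 7,11,15 → found at 15.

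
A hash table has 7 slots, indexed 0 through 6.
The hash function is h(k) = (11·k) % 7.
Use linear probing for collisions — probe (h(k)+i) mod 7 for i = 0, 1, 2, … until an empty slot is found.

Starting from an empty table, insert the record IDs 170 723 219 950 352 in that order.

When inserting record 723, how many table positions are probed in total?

Insert 170: h=1, slot 1 empty -> index 1.
Insert 723: h=1, slot 1 occupied -> index 2.
Insert 219: h=1, slots 1,2 occupied -> index 3.
Insert 950: h=6, slot 6 empty -> index 6.
Insert 352: h=1, slots 1,2,3 occupied -> index 4.
Table: [∅, 170, 723, 219, 352, ∅, 950]

2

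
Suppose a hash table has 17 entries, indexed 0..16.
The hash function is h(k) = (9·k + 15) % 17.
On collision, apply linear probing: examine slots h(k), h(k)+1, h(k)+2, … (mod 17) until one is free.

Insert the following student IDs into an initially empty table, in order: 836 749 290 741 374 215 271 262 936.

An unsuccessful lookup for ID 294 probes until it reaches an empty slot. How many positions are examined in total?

836: h=8 -> slot 8
749: h=7 -> slot 7
290: h=7, probe 7,8,9 -> slot 9
741: h=3 -> slot 3
374: h=15 -> slot 15
215: h=12 -> slot 12
271: h=6 -> slot 6
262: h=10 -> slot 10
936: h=7, probe 7,8,9,10,11 -> slot 11
Table: [—, —, —, 741, —, —, 271, 749, 836, 290, 262, 936, 215, —, —, 374, —]
Lookup 294: h=9, probe 9,10,11,12,13 → slot 13 empty, not found.

5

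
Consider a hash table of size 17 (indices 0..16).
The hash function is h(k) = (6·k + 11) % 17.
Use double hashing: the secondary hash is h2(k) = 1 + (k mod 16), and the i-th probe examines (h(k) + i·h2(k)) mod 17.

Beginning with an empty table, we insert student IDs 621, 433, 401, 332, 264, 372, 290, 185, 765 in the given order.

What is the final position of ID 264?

6

621: h=14 → slot 14
433: h=8 → slot 8
401: h=3 → slot 3
332: h=14, h2=13, probe 14,10 → slot 10
264: h=14, h2=9, probe 14,6 → slot 6
372: h=16 → slot 16
290: h=0 → slot 0
185: h=16, h2=10, probe 16,9 → slot 9
765: h=11 → slot 11
Table: [290, _, _, 401, _, _, 264, _, 433, 185, 332, 765, _, _, 621, _, 372]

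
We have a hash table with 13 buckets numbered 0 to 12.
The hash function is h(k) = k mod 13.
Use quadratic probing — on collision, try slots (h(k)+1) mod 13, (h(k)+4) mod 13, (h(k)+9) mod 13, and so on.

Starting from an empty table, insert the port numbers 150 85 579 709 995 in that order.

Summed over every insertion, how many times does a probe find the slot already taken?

150 hashes to 7; slot 7 is free -> place at 7.
85 hashes to 7; 7 taken -> place at 8.
579 hashes to 7; 7,8 taken -> place at 11.
709 hashes to 7; 7,8,11 taken -> place at 3.
995 hashes to 7; 7,8,11,3 taken -> place at 10.
Table: [_, _, _, 709, _, _, _, 150, 85, _, 995, 579, _]

10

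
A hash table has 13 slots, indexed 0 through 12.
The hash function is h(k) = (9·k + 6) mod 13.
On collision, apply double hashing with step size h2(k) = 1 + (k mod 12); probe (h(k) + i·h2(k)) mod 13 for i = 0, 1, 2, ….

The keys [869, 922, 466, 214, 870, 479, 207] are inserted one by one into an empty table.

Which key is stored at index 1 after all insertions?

869 hashes to 1; slot 1 is free -> place at 1.
922 hashes to 10; slot 10 is free -> place at 10.
466 hashes to 1, h2=11; 1 taken -> place at 12.
214 hashes to 8; slot 8 is free -> place at 8.
870 hashes to 10, h2=7; 10 taken -> place at 4.
479 hashes to 1, h2=12; 1 taken -> place at 0.
207 hashes to 10, h2=4; 10,1 taken -> place at 5.
Table: [479, 869, -, -, 870, 207, -, -, 214, -, 922, -, 466]

869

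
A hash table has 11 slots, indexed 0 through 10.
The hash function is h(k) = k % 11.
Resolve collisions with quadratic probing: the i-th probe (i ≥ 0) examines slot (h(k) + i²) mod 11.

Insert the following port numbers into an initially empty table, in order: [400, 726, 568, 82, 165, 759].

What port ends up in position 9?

400: h=4 => slot 4
726: h=0 => slot 0
568: h=7 => slot 7
82: h=5 => slot 5
165: h=0, probe 0,1 => slot 1
759: h=0, probe 0,1,4,9 => slot 9
Table: [726, 165, ., ., 400, 82, ., 568, ., 759, .]

759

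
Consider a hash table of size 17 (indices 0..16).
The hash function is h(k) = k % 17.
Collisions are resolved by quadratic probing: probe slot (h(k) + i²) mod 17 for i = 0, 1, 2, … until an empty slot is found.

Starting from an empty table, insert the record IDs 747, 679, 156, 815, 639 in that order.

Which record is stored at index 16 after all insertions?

747 hashes to 16; slot 16 is free -> place at 16.
679 hashes to 16; 16 taken -> place at 0.
156 hashes to 3; slot 3 is free -> place at 3.
815 hashes to 16; 16,0,3 taken -> place at 8.
639 hashes to 10; slot 10 is free -> place at 10.
Table: [679, ., ., 156, ., ., ., ., 815, ., 639, ., ., ., ., ., 747]

747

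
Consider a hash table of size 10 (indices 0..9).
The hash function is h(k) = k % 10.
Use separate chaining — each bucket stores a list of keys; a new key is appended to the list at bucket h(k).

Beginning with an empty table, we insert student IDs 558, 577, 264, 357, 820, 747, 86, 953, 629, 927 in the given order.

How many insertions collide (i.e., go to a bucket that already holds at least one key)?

Insert 558: h=8, bucket 8 empty → new chain.
Insert 577: h=7, bucket 7 empty → new chain.
Insert 264: h=4, bucket 4 empty → new chain.
Insert 357: h=7, bucket 7 nonempty → append to chain.
Insert 820: h=0, bucket 0 empty → new chain.
Insert 747: h=7, bucket 7 nonempty → append to chain.
Insert 86: h=6, bucket 6 empty → new chain.
Insert 953: h=3, bucket 3 empty → new chain.
Insert 629: h=9, bucket 9 empty → new chain.
Insert 927: h=7, bucket 7 nonempty → append to chain.
Final buckets:
0: 820
1: -
2: -
3: 953
4: 264
5: -
6: 86
7: 577 -> 357 -> 747 -> 927
8: 558
9: 629

3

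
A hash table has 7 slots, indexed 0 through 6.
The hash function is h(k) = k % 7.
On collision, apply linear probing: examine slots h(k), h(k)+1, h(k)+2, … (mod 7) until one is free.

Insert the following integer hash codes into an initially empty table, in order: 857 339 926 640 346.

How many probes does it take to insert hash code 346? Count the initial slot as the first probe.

857 hashes to 3; slot 3 is free → place at 3.
339 hashes to 3; 3 taken → place at 4.
926 hashes to 2; slot 2 is free → place at 2.
640 hashes to 3; 3,4 taken → place at 5.
346 hashes to 3; 3,4,5 taken → place at 6.
Table: [-, -, 926, 857, 339, 640, 346]

4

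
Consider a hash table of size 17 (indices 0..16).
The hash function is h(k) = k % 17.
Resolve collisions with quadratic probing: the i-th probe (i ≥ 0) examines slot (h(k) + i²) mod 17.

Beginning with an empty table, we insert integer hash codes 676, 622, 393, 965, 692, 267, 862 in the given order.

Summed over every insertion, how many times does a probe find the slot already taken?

Insert 676: h=13, slot 13 empty -> index 13.
Insert 622: h=10, slot 10 empty -> index 10.
Insert 393: h=2, slot 2 empty -> index 2.
Insert 965: h=13, slot 13 occupied -> index 14.
Insert 692: h=12, slot 12 empty -> index 12.
Insert 267: h=12, slots 12,13 occupied -> index 16.
Insert 862: h=12, slots 12,13,16 occupied -> index 4.
Table: [., ., 393, ., 862, ., ., ., ., ., 622, ., 692, 676, 965, ., 267]

6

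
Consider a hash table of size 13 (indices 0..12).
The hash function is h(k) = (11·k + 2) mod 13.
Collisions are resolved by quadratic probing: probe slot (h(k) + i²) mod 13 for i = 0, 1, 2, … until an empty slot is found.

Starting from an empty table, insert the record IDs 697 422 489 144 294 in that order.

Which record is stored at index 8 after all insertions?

294

697 hashes to 12; slot 12 is free => place at 12.
422 hashes to 3; slot 3 is free => place at 3.
489 hashes to 12; 12 taken => place at 0.
144 hashes to 0; 0 taken => place at 1.
294 hashes to 12; 12,0,3 taken => place at 8.
Table: [489, 144, _, 422, _, _, _, _, 294, _, _, _, 697]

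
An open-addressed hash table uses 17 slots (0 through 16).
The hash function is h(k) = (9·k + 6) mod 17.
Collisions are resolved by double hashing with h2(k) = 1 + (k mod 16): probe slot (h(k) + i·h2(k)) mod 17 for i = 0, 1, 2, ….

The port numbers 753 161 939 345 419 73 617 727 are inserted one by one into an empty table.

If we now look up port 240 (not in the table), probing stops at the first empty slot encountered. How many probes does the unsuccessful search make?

753: h=0 → slot 0
161: h=10 → slot 10
939: h=8 → slot 8
345: h=0, h2=10, probe 0,10,3 → slot 3
419: h=3, h2=4, probe 3,7 → slot 7
73: h=0, h2=10, probe 0,10,3,13 → slot 13
617: h=0, h2=10, probe 0,10,3,13,6 → slot 6
727: h=4 → slot 4
Table: [753, -, -, 345, 727, -, 617, 419, 939, -, 161, -, -, 73, -, -, -]
Lookup 240: h=7, h2=1, probe 7,8,9 → slot 9 empty, not found.

3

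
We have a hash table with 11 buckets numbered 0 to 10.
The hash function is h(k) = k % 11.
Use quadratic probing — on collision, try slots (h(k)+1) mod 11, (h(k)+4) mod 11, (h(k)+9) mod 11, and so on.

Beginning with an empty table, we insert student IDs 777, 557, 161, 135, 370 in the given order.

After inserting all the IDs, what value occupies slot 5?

Insert 777: h=7, slot 7 empty -> index 7.
Insert 557: h=7, slot 7 occupied -> index 8.
Insert 161: h=7, slots 7,8 occupied -> index 0.
Insert 135: h=3, slot 3 empty -> index 3.
Insert 370: h=7, slots 7,8,0 occupied -> index 5.
Table: [161, _, _, 135, _, 370, _, 777, 557, _, _]

370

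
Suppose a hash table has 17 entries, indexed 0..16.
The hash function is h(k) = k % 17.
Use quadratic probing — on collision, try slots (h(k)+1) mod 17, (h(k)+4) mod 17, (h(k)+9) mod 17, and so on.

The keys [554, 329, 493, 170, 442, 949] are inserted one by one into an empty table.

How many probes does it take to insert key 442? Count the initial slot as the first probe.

554 hashes to 10; slot 10 is free → place at 10.
329 hashes to 6; slot 6 is free → place at 6.
493 hashes to 0; slot 0 is free → place at 0.
170 hashes to 0; 0 taken → place at 1.
442 hashes to 0; 0,1 taken → place at 4.
949 hashes to 14; slot 14 is free → place at 14.
Table: [493, 170, ., ., 442, ., 329, ., ., ., 554, ., ., ., 949, ., .]

3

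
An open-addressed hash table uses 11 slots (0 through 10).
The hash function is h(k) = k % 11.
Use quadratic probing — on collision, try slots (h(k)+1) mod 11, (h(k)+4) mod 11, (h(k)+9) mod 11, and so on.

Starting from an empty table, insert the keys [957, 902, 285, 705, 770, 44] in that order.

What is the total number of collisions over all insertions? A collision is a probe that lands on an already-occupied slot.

7

957 hashes to 0; slot 0 is free → place at 0.
902 hashes to 0; 0 taken → place at 1.
285 hashes to 10; slot 10 is free → place at 10.
705 hashes to 1; 1 taken → place at 2.
770 hashes to 0; 0,1 taken → place at 4.
44 hashes to 0; 0,1,4 taken → place at 9.
Table: [957, 902, 705, ., 770, ., ., ., ., 44, 285]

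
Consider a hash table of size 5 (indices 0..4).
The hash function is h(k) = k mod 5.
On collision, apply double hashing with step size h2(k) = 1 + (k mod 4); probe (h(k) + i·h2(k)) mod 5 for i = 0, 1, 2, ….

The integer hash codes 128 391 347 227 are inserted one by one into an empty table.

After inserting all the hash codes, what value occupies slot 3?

128 hashes to 3; slot 3 is free => place at 3.
391 hashes to 1; slot 1 is free => place at 1.
347 hashes to 2; slot 2 is free => place at 2.
227 hashes to 2, h2=4; 2,1 taken => place at 0.
Table: [227, 391, 347, 128, .]

128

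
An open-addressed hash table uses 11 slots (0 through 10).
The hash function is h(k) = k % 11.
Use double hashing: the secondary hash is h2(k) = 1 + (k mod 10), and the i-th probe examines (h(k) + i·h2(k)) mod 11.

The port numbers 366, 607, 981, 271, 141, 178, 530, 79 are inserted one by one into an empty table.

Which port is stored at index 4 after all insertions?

366: h=3 → slot 3
607: h=2 → slot 2
981: h=2, h2=2, probe 2,4 → slot 4
271: h=7 → slot 7
141: h=9 → slot 9
178: h=2, h2=9, probe 2,0 → slot 0
530: h=2, h2=1, probe 2,3,4,5 → slot 5
79: h=2, h2=10, probe 2,1 → slot 1
Table: [178, 79, 607, 366, 981, 530, _, 271, _, 141, _]

981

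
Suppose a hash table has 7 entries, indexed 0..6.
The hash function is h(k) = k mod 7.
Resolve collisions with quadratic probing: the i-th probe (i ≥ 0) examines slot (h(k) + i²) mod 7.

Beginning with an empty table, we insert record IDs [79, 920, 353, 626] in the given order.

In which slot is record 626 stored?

79: h=2 -> slot 2
920: h=3 -> slot 3
353: h=3, probe 3,4 -> slot 4
626: h=3, probe 3,4,0 -> slot 0
Table: [626, —, 79, 920, 353, —, —]

0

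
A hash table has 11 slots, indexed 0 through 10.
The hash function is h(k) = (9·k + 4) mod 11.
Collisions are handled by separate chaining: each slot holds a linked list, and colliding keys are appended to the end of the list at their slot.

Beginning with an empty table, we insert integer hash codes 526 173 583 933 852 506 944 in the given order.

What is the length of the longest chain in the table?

3

Insert 526: h=8, bucket 8 empty → new chain.
Insert 173: h=10, bucket 10 empty → new chain.
Insert 583: h=4, bucket 4 empty → new chain.
Insert 933: h=8, bucket 8 nonempty → append to chain.
Insert 852: h=5, bucket 5 empty → new chain.
Insert 506: h=4, bucket 4 nonempty → append to chain.
Insert 944: h=8, bucket 8 nonempty → append to chain.
Final buckets:
0: .
1: .
2: .
3: .
4: 583 -> 506
5: 852
6: .
7: .
8: 526 -> 933 -> 944
9: .
10: 173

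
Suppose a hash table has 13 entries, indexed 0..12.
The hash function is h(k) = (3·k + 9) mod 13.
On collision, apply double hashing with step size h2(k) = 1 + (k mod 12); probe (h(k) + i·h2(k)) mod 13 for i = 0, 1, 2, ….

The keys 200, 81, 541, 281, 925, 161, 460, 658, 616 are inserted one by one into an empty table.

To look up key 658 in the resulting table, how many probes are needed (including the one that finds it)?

Insert 200: h=11, slot 11 empty -> index 11.
Insert 81: h=5, slot 5 empty -> index 5.
Insert 541: h=7, slot 7 empty -> index 7.
Insert 281: h=7, h2=6, slot 7 occupied -> index 0.
Insert 925: h=2, slot 2 empty -> index 2.
Insert 161: h=11, h2=6, slot 11 occupied -> index 4.
Insert 460: h=11, h2=5, slot 11 occupied -> index 3.
Insert 658: h=7, h2=11, slots 7,5,3 occupied -> index 1.
Insert 616: h=11, h2=5, slots 11,3 occupied -> index 8.
Table: [281, 658, 925, 460, 161, 81, ∅, 541, 616, ∅, ∅, 200, ∅]
Lookup 658: h=7, h2=11, probe 7,5,3,1 → found at 1.

4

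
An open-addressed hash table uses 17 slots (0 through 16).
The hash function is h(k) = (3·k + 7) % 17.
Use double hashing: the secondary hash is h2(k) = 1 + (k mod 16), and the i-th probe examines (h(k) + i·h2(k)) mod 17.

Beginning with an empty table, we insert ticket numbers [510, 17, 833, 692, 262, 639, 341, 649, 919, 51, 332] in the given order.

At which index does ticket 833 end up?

11

510: h=7 → slot 7
17: h=7, h2=2, probe 7,9 → slot 9
833: h=7, h2=2, probe 7,9,11 → slot 11
692: h=9, h2=5, probe 9,14 → slot 14
262: h=11, h2=7, probe 11,1 → slot 1
639: h=3 → slot 3
341: h=10 → slot 10
649: h=16 → slot 16
919: h=10, h2=8, probe 10,1,9,0 → slot 0
51: h=7, h2=4, probe 7,11,15 → slot 15
332: h=0, h2=13, probe 0,13 → slot 13
Table: [919, 262, ., 639, ., ., ., 510, ., 17, 341, 833, ., 332, 692, 51, 649]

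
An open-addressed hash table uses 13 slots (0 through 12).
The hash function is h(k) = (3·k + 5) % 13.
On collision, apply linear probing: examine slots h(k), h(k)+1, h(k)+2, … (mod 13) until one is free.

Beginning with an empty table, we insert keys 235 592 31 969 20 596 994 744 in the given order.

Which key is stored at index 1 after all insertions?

Insert 235: h=8, slot 8 empty -> index 8.
Insert 592: h=0, slot 0 empty -> index 0.
Insert 31: h=7, slot 7 empty -> index 7.
Insert 969: h=0, slot 0 occupied -> index 1.
Insert 20: h=0, slots 0,1 occupied -> index 2.
Insert 596: h=12, slot 12 empty -> index 12.
Insert 994: h=10, slot 10 empty -> index 10.
Insert 744: h=1, slots 1,2 occupied -> index 3.
Table: [592, 969, 20, 744, _, _, _, 31, 235, _, 994, _, 596]

969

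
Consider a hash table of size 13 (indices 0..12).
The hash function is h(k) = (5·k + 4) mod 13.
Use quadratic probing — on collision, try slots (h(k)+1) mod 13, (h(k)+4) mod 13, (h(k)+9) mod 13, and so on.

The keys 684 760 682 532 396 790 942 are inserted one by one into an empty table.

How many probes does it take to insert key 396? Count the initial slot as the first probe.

684 hashes to 5; slot 5 is free → place at 5.
760 hashes to 8; slot 8 is free → place at 8.
682 hashes to 8; 8 taken → place at 9.
532 hashes to 12; slot 12 is free → place at 12.
396 hashes to 8; 8,9,12 taken → place at 4.
790 hashes to 2; slot 2 is free → place at 2.
942 hashes to 8; 8,9,12,4 taken → place at 11.
Table: [∅, ∅, 790, ∅, 396, 684, ∅, ∅, 760, 682, ∅, 942, 532]

4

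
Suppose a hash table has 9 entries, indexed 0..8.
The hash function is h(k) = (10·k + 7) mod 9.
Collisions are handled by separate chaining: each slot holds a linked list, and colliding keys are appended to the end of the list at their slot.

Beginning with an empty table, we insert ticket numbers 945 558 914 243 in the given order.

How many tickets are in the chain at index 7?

3

945 -> bucket 7
558 -> bucket 7 (collision)
914 -> bucket 3
243 -> bucket 7 (collision)
Final buckets:
0: .
1: .
2: .
3: 914
4: .
5: .
6: .
7: 945 -> 558 -> 243
8: .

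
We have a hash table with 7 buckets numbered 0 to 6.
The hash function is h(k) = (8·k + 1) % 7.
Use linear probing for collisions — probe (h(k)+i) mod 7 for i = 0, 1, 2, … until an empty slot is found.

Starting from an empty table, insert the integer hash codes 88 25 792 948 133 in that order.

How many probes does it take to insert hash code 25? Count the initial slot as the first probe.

2

88: h=5 -> slot 5
25: h=5, probe 5,6 -> slot 6
792: h=2 -> slot 2
948: h=4 -> slot 4
133: h=1 -> slot 1
Table: [∅, 133, 792, ∅, 948, 88, 25]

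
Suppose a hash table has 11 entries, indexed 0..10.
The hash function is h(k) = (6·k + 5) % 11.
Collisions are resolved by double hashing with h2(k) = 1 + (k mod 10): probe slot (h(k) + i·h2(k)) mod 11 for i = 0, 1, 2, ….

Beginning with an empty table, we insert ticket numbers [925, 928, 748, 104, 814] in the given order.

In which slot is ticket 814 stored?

925: h=0 → slot 0
928: h=7 → slot 7
748: h=5 → slot 5
104: h=2 → slot 2
814: h=5, h2=5, probe 5,10 → slot 10
Table: [925, -, 104, -, -, 748, -, 928, -, -, 814]

10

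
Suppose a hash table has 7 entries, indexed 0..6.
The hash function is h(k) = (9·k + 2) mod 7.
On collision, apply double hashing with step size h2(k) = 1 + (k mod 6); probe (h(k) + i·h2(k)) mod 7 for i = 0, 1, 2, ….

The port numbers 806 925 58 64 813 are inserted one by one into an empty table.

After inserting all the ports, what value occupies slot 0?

Insert 806: h=4, slot 4 empty -> index 4.
Insert 925: h=4, h2=2, slot 4 occupied -> index 6.
Insert 58: h=6, h2=5, slots 6,4 occupied -> index 2.
Insert 64: h=4, h2=5, slots 4,2 occupied -> index 0.
Insert 813: h=4, h2=4, slot 4 occupied -> index 1.
Table: [64, 813, 58, -, 806, -, 925]

64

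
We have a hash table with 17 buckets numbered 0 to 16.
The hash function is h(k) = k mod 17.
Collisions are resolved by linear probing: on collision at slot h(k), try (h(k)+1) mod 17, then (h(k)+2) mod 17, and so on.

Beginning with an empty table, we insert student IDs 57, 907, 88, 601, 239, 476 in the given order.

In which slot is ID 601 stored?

Insert 57: h=6, slot 6 empty => index 6.
Insert 907: h=6, slot 6 occupied => index 7.
Insert 88: h=3, slot 3 empty => index 3.
Insert 601: h=6, slots 6,7 occupied => index 8.
Insert 239: h=1, slot 1 empty => index 1.
Insert 476: h=0, slot 0 empty => index 0.
Table: [476, 239, —, 88, —, —, 57, 907, 601, —, —, —, —, —, —, —, —]

8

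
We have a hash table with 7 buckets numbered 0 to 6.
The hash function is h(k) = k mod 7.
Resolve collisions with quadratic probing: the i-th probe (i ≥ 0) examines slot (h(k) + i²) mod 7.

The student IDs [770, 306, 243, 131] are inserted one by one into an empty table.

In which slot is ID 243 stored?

6

Insert 770: h=0, slot 0 empty -> index 0.
Insert 306: h=5, slot 5 empty -> index 5.
Insert 243: h=5, slot 5 occupied -> index 6.
Insert 131: h=5, slots 5,6 occupied -> index 2.
Table: [770, -, 131, -, -, 306, 243]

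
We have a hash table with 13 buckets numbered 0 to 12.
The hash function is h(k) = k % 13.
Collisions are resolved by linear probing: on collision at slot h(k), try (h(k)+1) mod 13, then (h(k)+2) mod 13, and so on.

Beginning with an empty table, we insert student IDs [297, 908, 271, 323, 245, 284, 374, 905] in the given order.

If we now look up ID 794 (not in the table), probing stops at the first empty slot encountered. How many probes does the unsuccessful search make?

4

297 hashes to 11; slot 11 is free => place at 11.
908 hashes to 11; 11 taken => place at 12.
271 hashes to 11; 11,12 taken => place at 0.
323 hashes to 11; 11,12,0 taken => place at 1.
245 hashes to 11; 11,12,0,1 taken => place at 2.
284 hashes to 11; 11,12,0,1,2 taken => place at 3.
374 hashes to 10; slot 10 is free => place at 10.
905 hashes to 8; slot 8 is free => place at 8.
Table: [271, 323, 245, 284, -, -, -, -, 905, -, 374, 297, 908]
Lookup 794: h=1, probe 1,2,3,4 → slot 4 empty, not found.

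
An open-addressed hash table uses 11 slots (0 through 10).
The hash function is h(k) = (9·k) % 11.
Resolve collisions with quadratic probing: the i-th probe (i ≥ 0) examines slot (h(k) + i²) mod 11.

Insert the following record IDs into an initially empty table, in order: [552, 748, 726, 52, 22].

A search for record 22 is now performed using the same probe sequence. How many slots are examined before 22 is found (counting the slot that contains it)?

552: h=7 -> slot 7
748: h=0 -> slot 0
726: h=0, probe 0,1 -> slot 1
52: h=6 -> slot 6
22: h=0, probe 0,1,4 -> slot 4
Table: [748, 726, —, —, 22, —, 52, 552, —, —, —]
Lookup 22: h=0, probe 0,1,4 → found at 4.

3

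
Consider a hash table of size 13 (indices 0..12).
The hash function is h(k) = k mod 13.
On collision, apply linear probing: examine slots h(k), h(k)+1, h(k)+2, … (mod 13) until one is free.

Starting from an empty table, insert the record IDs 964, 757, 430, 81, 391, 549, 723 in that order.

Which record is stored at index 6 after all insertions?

Insert 964: h=2, slot 2 empty -> index 2.
Insert 757: h=3, slot 3 empty -> index 3.
Insert 430: h=1, slot 1 empty -> index 1.
Insert 81: h=3, slot 3 occupied -> index 4.
Insert 391: h=1, slots 1,2,3,4 occupied -> index 5.
Insert 549: h=3, slots 3,4,5 occupied -> index 6.
Insert 723: h=8, slot 8 empty -> index 8.
Table: [—, 430, 964, 757, 81, 391, 549, —, 723, —, —, —, —]

549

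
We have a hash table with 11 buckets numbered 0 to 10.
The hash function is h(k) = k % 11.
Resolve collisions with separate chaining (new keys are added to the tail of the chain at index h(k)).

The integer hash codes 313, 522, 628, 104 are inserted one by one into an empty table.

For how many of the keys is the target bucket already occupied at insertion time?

2

Insert 313: h=5, bucket 5 empty → new chain.
Insert 522: h=5, bucket 5 nonempty → append to chain.
Insert 628: h=1, bucket 1 empty → new chain.
Insert 104: h=5, bucket 5 nonempty → append to chain.
Final buckets:
0: _
1: 628
2: _
3: _
4: _
5: 313 -> 522 -> 104
6: _
7: _
8: _
9: _
10: _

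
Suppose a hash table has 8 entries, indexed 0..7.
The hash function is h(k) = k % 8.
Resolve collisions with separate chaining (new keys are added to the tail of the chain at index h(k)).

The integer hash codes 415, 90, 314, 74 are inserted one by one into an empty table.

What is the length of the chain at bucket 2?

Insert 415: h=7, bucket 7 empty → new chain.
Insert 90: h=2, bucket 2 empty → new chain.
Insert 314: h=2, bucket 2 nonempty → append to chain.
Insert 74: h=2, bucket 2 nonempty → append to chain.
Final buckets:
0: _
1: _
2: 90 -> 314 -> 74
3: _
4: _
5: _
6: _
7: 415

3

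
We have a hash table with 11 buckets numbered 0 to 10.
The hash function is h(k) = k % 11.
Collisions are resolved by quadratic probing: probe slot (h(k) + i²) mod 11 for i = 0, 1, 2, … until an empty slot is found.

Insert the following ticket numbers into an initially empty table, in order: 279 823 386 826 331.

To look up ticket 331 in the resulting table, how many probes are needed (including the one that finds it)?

3

Insert 279: h=4, slot 4 empty → index 4.
Insert 823: h=9, slot 9 empty → index 9.
Insert 386: h=1, slot 1 empty → index 1.
Insert 826: h=1, slot 1 occupied → index 2.
Insert 331: h=1, slots 1,2 occupied → index 5.
Table: [∅, 386, 826, ∅, 279, 331, ∅, ∅, ∅, 823, ∅]
Lookup 331: h=1, probe 1,2,5 → found at 5.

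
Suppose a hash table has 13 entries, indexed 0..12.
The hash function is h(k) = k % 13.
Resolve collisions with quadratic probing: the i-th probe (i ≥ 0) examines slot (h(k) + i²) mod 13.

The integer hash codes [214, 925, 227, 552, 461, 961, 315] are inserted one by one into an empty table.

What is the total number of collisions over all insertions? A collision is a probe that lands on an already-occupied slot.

Insert 214: h=6, slot 6 empty → index 6.
Insert 925: h=2, slot 2 empty → index 2.
Insert 227: h=6, slot 6 occupied → index 7.
Insert 552: h=6, slots 6,7 occupied → index 10.
Insert 461: h=6, slots 6,7,10,2 occupied → index 9.
Insert 961: h=12, slot 12 empty → index 12.
Insert 315: h=3, slot 3 empty → index 3.
Table: [—, —, 925, 315, —, —, 214, 227, —, 461, 552, —, 961]

7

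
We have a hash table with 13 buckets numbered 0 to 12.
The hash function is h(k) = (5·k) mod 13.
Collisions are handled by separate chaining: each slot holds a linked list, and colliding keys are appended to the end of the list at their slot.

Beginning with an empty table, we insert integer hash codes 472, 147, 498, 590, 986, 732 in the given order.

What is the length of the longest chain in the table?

472 -> bucket 7
147 -> bucket 7 (collision)
498 -> bucket 7 (collision)
590 -> bucket 12
986 -> bucket 3
732 -> bucket 7 (collision)
Final buckets:
0: .
1: .
2: .
3: 986
4: .
5: .
6: .
7: 472 -> 147 -> 498 -> 732
8: .
9: .
10: .
11: .
12: 590

4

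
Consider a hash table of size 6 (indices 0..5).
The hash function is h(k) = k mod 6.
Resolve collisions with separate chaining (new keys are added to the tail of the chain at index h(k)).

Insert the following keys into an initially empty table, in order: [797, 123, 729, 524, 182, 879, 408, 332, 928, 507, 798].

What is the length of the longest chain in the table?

4

797 -> bucket 5
123 -> bucket 3
729 -> bucket 3 (collision)
524 -> bucket 2
182 -> bucket 2 (collision)
879 -> bucket 3 (collision)
408 -> bucket 0
332 -> bucket 2 (collision)
928 -> bucket 4
507 -> bucket 3 (collision)
798 -> bucket 0 (collision)
Final buckets:
0: 408 -> 798
1: .
2: 524 -> 182 -> 332
3: 123 -> 729 -> 879 -> 507
4: 928
5: 797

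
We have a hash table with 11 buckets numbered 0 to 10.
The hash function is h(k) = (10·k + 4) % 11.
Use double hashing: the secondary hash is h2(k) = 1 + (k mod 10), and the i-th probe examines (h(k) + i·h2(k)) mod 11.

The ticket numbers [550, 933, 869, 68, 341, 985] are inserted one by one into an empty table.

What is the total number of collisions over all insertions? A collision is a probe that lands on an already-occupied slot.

3

550: h=4 -> slot 4
933: h=6 -> slot 6
869: h=4, h2=10, probe 4,3 -> slot 3
68: h=2 -> slot 2
341: h=4, h2=2, probe 4,6,8 -> slot 8
985: h=9 -> slot 9
Table: [_, _, 68, 869, 550, _, 933, _, 341, 985, _]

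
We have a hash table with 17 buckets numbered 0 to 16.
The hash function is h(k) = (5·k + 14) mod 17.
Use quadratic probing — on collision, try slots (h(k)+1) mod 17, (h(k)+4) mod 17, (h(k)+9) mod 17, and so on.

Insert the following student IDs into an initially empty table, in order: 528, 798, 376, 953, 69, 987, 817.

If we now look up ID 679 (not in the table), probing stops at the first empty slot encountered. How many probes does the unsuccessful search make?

528 hashes to 2; slot 2 is free → place at 2.
798 hashes to 9; slot 9 is free → place at 9.
376 hashes to 7; slot 7 is free → place at 7.
953 hashes to 2; 2 taken → place at 3.
69 hashes to 2; 2,3 taken → place at 6.
987 hashes to 2; 2,3,6 taken → place at 11.
817 hashes to 2; 2,3,6,11 taken → place at 1.
Table: [—, 817, 528, 953, —, —, 69, 376, —, 798, —, 987, —, —, —, —, —]
Lookup 679: h=9, probe 9,10 → slot 10 empty, not found.

2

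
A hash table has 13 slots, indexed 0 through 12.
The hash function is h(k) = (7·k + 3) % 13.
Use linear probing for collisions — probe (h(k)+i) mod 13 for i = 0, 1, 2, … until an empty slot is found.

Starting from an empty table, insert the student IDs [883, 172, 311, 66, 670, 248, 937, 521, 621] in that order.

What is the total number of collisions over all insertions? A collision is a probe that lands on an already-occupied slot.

18

Insert 883: h=9, slot 9 empty → index 9.
Insert 172: h=11, slot 11 empty → index 11.
Insert 311: h=9, slot 9 occupied → index 10.
Insert 66: h=10, slots 10,11 occupied → index 12.
Insert 670: h=0, slot 0 empty → index 0.
Insert 248: h=10, slots 10,11,12,0 occupied → index 1.
Insert 937: h=10, slots 10,11,12,0,1 occupied → index 2.
Insert 521: h=10, slots 10,11,12,0,1,2 occupied → index 3.
Insert 621: h=8, slot 8 empty → index 8.
Table: [670, 248, 937, 521, —, —, —, —, 621, 883, 311, 172, 66]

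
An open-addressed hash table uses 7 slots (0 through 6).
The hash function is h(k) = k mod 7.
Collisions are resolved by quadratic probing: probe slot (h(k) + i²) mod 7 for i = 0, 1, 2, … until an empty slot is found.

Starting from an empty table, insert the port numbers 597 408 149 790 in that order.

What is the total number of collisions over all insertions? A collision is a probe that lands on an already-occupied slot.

597: h=2 → slot 2
408: h=2, probe 2,3 → slot 3
149: h=2, probe 2,3,6 → slot 6
790: h=6, probe 6,0 → slot 0
Table: [790, ., 597, 408, ., ., 149]

4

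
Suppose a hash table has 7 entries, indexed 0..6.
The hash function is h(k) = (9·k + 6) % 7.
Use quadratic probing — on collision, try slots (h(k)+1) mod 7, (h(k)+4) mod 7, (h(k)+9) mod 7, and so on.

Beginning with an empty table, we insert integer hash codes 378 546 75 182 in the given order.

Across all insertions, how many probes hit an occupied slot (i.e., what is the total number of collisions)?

Insert 378: h=6, slot 6 empty => index 6.
Insert 546: h=6, slot 6 occupied => index 0.
Insert 75: h=2, slot 2 empty => index 2.
Insert 182: h=6, slots 6,0 occupied => index 3.
Table: [546, ∅, 75, 182, ∅, ∅, 378]

3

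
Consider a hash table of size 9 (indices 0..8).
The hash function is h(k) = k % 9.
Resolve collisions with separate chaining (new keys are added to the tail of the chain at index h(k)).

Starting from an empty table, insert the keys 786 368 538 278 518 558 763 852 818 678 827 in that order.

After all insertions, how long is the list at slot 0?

1

786 → bucket 3
368 → bucket 8
538 → bucket 7
278 → bucket 8 (collision)
518 → bucket 5
558 → bucket 0
763 → bucket 7 (collision)
852 → bucket 6
818 → bucket 8 (collision)
678 → bucket 3 (collision)
827 → bucket 8 (collision)
Final buckets:
0: 558
1: -
2: -
3: 786 -> 678
4: -
5: 518
6: 852
7: 538 -> 763
8: 368 -> 278 -> 818 -> 827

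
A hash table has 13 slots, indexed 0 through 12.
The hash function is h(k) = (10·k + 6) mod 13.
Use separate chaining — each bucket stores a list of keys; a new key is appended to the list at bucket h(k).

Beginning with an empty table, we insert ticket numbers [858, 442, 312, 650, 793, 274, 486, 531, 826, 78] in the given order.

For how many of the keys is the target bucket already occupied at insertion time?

5

858 → bucket 6
442 → bucket 6 (collision)
312 → bucket 6 (collision)
650 → bucket 6 (collision)
793 → bucket 6 (collision)
274 → bucket 3
486 → bucket 4
531 → bucket 12
826 → bucket 11
78 → bucket 6 (collision)
Final buckets:
0: —
1: —
2: —
3: 274
4: 486
5: —
6: 858 -> 442 -> 312 -> 650 -> 793 -> 78
7: —
8: —
9: —
10: —
11: 826
12: 531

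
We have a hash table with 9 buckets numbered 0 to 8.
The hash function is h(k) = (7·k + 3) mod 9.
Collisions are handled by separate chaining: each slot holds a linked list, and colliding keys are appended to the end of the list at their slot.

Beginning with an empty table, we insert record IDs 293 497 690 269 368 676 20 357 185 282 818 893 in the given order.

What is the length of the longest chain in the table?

293 → bucket 2
497 → bucket 8
690 → bucket 0
269 → bucket 5
368 → bucket 5 (collision)
676 → bucket 1
20 → bucket 8 (collision)
357 → bucket 0 (collision)
185 → bucket 2 (collision)
282 → bucket 6
818 → bucket 5 (collision)
893 → bucket 8 (collision)
Final buckets:
0: 690 -> 357
1: 676
2: 293 -> 185
3: .
4: .
5: 269 -> 368 -> 818
6: 282
7: .
8: 497 -> 20 -> 893

3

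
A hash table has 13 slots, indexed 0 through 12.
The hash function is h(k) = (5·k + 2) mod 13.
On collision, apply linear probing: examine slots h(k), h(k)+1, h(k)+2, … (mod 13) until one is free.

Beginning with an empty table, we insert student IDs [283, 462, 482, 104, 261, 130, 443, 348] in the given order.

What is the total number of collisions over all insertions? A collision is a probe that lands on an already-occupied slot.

5

Insert 283: h=0, slot 0 empty => index 0.
Insert 462: h=11, slot 11 empty => index 11.
Insert 482: h=7, slot 7 empty => index 7.
Insert 104: h=2, slot 2 empty => index 2.
Insert 261: h=7, slot 7 occupied => index 8.
Insert 130: h=2, slot 2 occupied => index 3.
Insert 443: h=7, slots 7,8 occupied => index 9.
Insert 348: h=0, slot 0 occupied => index 1.
Table: [283, 348, 104, 130, —, —, —, 482, 261, 443, —, 462, —]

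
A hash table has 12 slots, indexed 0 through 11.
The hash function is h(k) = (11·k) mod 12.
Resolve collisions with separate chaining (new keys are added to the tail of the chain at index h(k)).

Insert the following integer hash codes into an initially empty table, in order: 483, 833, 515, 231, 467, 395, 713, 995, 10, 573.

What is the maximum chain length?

Insert 483: h=9, bucket 9 empty -> new chain.
Insert 833: h=7, bucket 7 empty -> new chain.
Insert 515: h=1, bucket 1 empty -> new chain.
Insert 231: h=9, bucket 9 nonempty -> append to chain.
Insert 467: h=1, bucket 1 nonempty -> append to chain.
Insert 395: h=1, bucket 1 nonempty -> append to chain.
Insert 713: h=7, bucket 7 nonempty -> append to chain.
Insert 995: h=1, bucket 1 nonempty -> append to chain.
Insert 10: h=2, bucket 2 empty -> new chain.
Insert 573: h=3, bucket 3 empty -> new chain.
Final buckets:
0: .
1: 515 -> 467 -> 395 -> 995
2: 10
3: 573
4: .
5: .
6: .
7: 833 -> 713
8: .
9: 483 -> 231
10: .
11: .

4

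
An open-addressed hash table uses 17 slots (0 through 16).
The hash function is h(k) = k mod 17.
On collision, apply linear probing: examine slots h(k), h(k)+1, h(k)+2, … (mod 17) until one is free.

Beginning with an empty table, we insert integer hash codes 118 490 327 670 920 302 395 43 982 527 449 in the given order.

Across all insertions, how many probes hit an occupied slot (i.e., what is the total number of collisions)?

4

118 hashes to 16; slot 16 is free => place at 16.
490 hashes to 14; slot 14 is free => place at 14.
327 hashes to 4; slot 4 is free => place at 4.
670 hashes to 7; slot 7 is free => place at 7.
920 hashes to 2; slot 2 is free => place at 2.
302 hashes to 13; slot 13 is free => place at 13.
395 hashes to 4; 4 taken => place at 5.
43 hashes to 9; slot 9 is free => place at 9.
982 hashes to 13; 13,14 taken => place at 15.
527 hashes to 0; slot 0 is free => place at 0.
449 hashes to 7; 7 taken => place at 8.
Table: [527, ∅, 920, ∅, 327, 395, ∅, 670, 449, 43, ∅, ∅, ∅, 302, 490, 982, 118]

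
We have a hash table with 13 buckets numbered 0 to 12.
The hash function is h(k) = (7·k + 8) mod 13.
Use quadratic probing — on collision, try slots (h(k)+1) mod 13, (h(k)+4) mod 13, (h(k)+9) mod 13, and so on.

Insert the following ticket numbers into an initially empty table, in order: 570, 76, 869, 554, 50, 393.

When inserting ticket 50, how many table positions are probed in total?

4

570 hashes to 7; slot 7 is free → place at 7.
76 hashes to 7; 7 taken → place at 8.
869 hashes to 7; 7,8 taken → place at 11.
554 hashes to 12; slot 12 is free → place at 12.
50 hashes to 7; 7,8,11 taken → place at 3.
393 hashes to 3; 3 taken → place at 4.
Table: [∅, ∅, ∅, 50, 393, ∅, ∅, 570, 76, ∅, ∅, 869, 554]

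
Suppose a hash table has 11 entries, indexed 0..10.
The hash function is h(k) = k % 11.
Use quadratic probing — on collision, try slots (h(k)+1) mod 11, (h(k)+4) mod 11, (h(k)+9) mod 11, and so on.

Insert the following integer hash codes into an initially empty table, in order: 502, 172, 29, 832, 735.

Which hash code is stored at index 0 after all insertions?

29

502: h=7 => slot 7
172: h=7, probe 7,8 => slot 8
29: h=7, probe 7,8,0 => slot 0
832: h=7, probe 7,8,0,5 => slot 5
735: h=9 => slot 9
Table: [29, -, -, -, -, 832, -, 502, 172, 735, -]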